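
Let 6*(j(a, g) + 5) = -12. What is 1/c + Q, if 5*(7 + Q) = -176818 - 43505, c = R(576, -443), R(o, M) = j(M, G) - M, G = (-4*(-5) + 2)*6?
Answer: -96076083/2180 ≈ -44072.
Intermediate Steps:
G = 132 (G = (20 + 2)*6 = 22*6 = 132)
j(a, g) = -7 (j(a, g) = -5 + (⅙)*(-12) = -5 - 2 = -7)
R(o, M) = -7 - M
c = 436 (c = -7 - 1*(-443) = -7 + 443 = 436)
Q = -220358/5 (Q = -7 + (-176818 - 43505)/5 = -7 + (⅕)*(-220323) = -7 - 220323/5 = -220358/5 ≈ -44072.)
1/c + Q = 1/436 - 220358/5 = -96076083/2180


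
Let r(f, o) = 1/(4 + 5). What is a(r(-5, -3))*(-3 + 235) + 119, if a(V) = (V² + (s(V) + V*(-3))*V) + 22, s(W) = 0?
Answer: 422599/81 ≈ 5217.3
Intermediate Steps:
r(f, o) = ⅑ (r(f, o) = 1/9 = ⅑)
a(V) = 22 - 2*V² (a(V) = (V² + (0 + V*(-3))*V) + 22 = (V² + (0 - 3*V)*V) + 22 = (V² + (-3*V)*V) + 22 = (V² - 3*V²) + 22 = -2*V² + 22 = 22 - 2*V²)
a(r(-5, -3))*(-3 + 235) + 119 = (22 - 2*(⅑)²)*(-3 + 235) + 119 = (22 - 2*1/81)*232 + 119 = (22 - 2/81)*232 + 119 = (1780/81)*232 + 119 = 412960/81 + 119 = 422599/81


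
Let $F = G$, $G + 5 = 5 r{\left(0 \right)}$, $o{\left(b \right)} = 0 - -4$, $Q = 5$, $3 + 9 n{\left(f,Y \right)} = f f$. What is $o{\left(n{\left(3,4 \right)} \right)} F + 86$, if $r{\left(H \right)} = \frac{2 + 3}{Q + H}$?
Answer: $86$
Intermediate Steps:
$n{\left(f,Y \right)} = - \frac{1}{3} + \frac{f^{2}}{9}$ ($n{\left(f,Y \right)} = - \frac{1}{3} + \frac{f f}{9} = - \frac{1}{3} + \frac{f^{2}}{9}$)
$o{\left(b \right)} = 4$ ($o{\left(b \right)} = 0 + 4 = 4$)
$r{\left(H \right)} = \frac{5}{5 + H}$ ($r{\left(H \right)} = \frac{2 + 3}{5 + H} = \frac{5}{5 + H}$)
$G = 0$ ($G = -5 + 5 \frac{5}{5 + 0} = -5 + 5 \cdot \frac{5}{5} = -5 + 5 \cdot 5 \cdot \frac{1}{5} = -5 + 5 \cdot 1 = -5 + 5 = 0$)
$F = 0$
$o{\left(n{\left(3,4 \right)} \right)} F + 86 = 4 \cdot 0 + 86 = 0 + 86 = 86$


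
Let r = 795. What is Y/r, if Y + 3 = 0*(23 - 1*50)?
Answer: -1/265 ≈ -0.0037736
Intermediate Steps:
Y = -3 (Y = -3 + 0*(23 - 1*50) = -3 + 0*(23 - 50) = -3 + 0*(-27) = -3 + 0 = -3)
Y/r = -3/795 = -3*1/795 = -1/265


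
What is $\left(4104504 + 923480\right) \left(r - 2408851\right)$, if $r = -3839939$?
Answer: $-31418816139360$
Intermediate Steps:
$\left(4104504 + 923480\right) \left(r - 2408851\right) = \left(4104504 + 923480\right) \left(-3839939 - 2408851\right) = 5027984 \left(-6248790\right) = -31418816139360$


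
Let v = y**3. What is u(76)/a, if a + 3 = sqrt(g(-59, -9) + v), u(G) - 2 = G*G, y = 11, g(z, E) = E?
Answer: 17334/1313 + 5778*sqrt(1322)/1313 ≈ 173.21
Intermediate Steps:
u(G) = 2 + G**2 (u(G) = 2 + G*G = 2 + G**2)
v = 1331 (v = 11**3 = 1331)
a = -3 + sqrt(1322) (a = -3 + sqrt(-9 + 1331) = -3 + sqrt(1322) ≈ 33.359)
u(76)/a = (2 + 76**2)/(-3 + sqrt(1322)) = (2 + 5776)/(-3 + sqrt(1322)) = 5778/(-3 + sqrt(1322))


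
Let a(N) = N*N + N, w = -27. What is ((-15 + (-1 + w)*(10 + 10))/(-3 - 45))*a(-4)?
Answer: 575/4 ≈ 143.75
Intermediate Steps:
a(N) = N + N² (a(N) = N² + N = N + N²)
((-15 + (-1 + w)*(10 + 10))/(-3 - 45))*a(-4) = ((-15 + (-1 - 27)*(10 + 10))/(-3 - 45))*(-4*(1 - 4)) = ((-15 - 28*20)/(-48))*(-4*(-3)) = ((-15 - 560)*(-1/48))*12 = -575*(-1/48)*12 = (575/48)*12 = 575/4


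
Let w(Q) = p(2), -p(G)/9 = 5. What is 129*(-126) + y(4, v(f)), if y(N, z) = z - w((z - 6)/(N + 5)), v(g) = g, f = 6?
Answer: -16203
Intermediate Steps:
p(G) = -45 (p(G) = -9*5 = -45)
w(Q) = -45
y(N, z) = 45 + z (y(N, z) = z - 1*(-45) = z + 45 = 45 + z)
129*(-126) + y(4, v(f)) = 129*(-126) + (45 + 6) = -16254 + 51 = -16203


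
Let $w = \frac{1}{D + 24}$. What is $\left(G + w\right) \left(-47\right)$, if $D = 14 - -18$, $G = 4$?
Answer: $- \frac{10575}{56} \approx -188.84$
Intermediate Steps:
$D = 32$ ($D = 14 + 18 = 32$)
$w = \frac{1}{56}$ ($w = \frac{1}{32 + 24} = \frac{1}{56} \approx 0.017857$)
$\left(G + w\right) \left(-47\right) = \left(4 + \frac{1}{56}\right) \left(-47\right) = \frac{225}{56} \left(-47\right) = - \frac{10575}{56}$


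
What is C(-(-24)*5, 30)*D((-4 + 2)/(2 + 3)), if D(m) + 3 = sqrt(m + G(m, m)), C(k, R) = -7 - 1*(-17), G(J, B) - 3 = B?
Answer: -30 + 2*sqrt(55) ≈ -15.168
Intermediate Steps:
G(J, B) = 3 + B
C(k, R) = 10 (C(k, R) = -7 + 17 = 10)
D(m) = -3 + sqrt(3 + 2*m) (D(m) = -3 + sqrt(m + (3 + m)) = -3 + sqrt(3 + 2*m))
C(-(-24)*5, 30)*D((-4 + 2)/(2 + 3)) = 10*(-3 + sqrt(3 + 2*((-4 + 2)/(2 + 3)))) = 10*(-3 + sqrt(3 + 2*(-2/5))) = 10*(-3 + sqrt(3 - 4/5)) = 10*(-3 + sqrt(11/5)) = 10*(-3 + sqrt(55)/5) = -30 + 2*sqrt(55)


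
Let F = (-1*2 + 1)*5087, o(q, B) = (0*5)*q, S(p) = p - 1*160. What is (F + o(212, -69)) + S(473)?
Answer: -4774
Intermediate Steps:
S(p) = -160 + p (S(p) = p - 160 = -160 + p)
o(q, B) = 0 (o(q, B) = 0*q = 0)
F = -5087 (F = (-2 + 1)*5087 = -1*5087 = -5087)
(F + o(212, -69)) + S(473) = (-5087 + 0) + (-160 + 473) = -5087 + 313 = -4774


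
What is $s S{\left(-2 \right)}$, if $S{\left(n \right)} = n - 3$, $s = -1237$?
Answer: $6185$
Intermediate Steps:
$S{\left(n \right)} = -3 + n$
$s S{\left(-2 \right)} = - 1237 \left(-3 - 2\right) = \left(-1237\right) \left(-5\right) = 6185$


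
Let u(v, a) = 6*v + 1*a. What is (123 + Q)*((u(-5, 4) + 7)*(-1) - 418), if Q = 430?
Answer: -220647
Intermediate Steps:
u(v, a) = a + 6*v (u(v, a) = 6*v + a = a + 6*v)
(123 + Q)*((u(-5, 4) + 7)*(-1) - 418) = (123 + 430)*(((4 + 6*(-5)) + 7)*(-1) - 418) = 553*(((4 - 30) + 7)*(-1) - 418) = 553*((-26 + 7)*(-1) - 418) = 553*(-19*(-1) - 418) = 553*(19 - 418) = 553*(-399) = -220647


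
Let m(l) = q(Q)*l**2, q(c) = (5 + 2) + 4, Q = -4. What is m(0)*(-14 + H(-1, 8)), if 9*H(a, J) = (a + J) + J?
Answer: 0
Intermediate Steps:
q(c) = 11 (q(c) = 7 + 4 = 11)
m(l) = 11*l**2
H(a, J) = a/9 + 2*J/9 (H(a, J) = ((a + J) + J)/9 = ((J + a) + J)/9 = (a + 2*J)/9 = a/9 + 2*J/9)
m(0)*(-14 + H(-1, 8)) = (11*0**2)*(-14 + ((1/9)*(-1) + (2/9)*8)) = (11*0)*(-14 + (-1/9 + 16/9)) = 0*(-14 + 5/3) = 0*(-37/3) = 0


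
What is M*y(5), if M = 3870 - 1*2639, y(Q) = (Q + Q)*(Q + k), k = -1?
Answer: 49240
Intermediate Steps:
y(Q) = 2*Q*(-1 + Q) (y(Q) = (Q + Q)*(Q - 1) = (2*Q)*(-1 + Q) = 2*Q*(-1 + Q))
M = 1231 (M = 3870 - 2639 = 1231)
M*y(5) = 1231*(2*5*(-1 + 5)) = 1231*(2*5*4) = 1231*40 = 49240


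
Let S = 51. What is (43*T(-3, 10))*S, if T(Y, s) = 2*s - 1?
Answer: 41667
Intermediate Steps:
T(Y, s) = -1 + 2*s
(43*T(-3, 10))*S = (43*(-1 + 2*10))*51 = (43*(-1 + 20))*51 = (43*19)*51 = 817*51 = 41667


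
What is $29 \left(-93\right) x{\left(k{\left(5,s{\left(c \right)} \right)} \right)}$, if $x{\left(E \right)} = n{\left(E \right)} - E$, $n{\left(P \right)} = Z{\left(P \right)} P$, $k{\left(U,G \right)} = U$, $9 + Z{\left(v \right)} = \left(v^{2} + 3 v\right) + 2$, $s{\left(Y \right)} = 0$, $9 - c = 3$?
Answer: $-431520$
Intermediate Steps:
$c = 6$ ($c = 9 - 3 = 6$)
$Z{\left(v \right)} = -7 + v^{2} + 3 v$ ($Z{\left(v \right)} = -9 + \left(\left(v^{2} + 3 v\right) + 2\right) = -9 + \left(2 + v^{2} + 3 v\right) = -7 + v^{2} + 3 v$)
$n{\left(P \right)} = P \left(-7 + P^{2} + 3 P\right)$ ($n{\left(P \right)} = \left(-7 + P^{2} + 3 P\right) P = P \left(-7 + P^{2} + 3 P\right)$)
$x{\left(E \right)} = - E + E \left(-7 + E^{2} + 3 E\right)$ ($x{\left(E \right)} = E \left(-7 + E^{2} + 3 E\right) - E = - E + E \left(-7 + E^{2} + 3 E\right)$)
$29 \left(-93\right) x{\left(k{\left(5,s{\left(c \right)} \right)} \right)} = 29 \left(-93\right) 5 \left(-8 + 5^{2} + 3 \cdot 5\right) = - 2697 \cdot 5 \left(-8 + 25 + 15\right) = - 2697 \cdot 5 \cdot 32 = \left(-2697\right) 160 = -431520$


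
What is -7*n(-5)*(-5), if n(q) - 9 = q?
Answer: 140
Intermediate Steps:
n(q) = 9 + q
-7*n(-5)*(-5) = -7*(9 - 5)*(-5) = -7*4*(-5) = -28*(-5) = 140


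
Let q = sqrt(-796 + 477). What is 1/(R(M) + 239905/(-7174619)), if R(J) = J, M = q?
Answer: -1721226971195/16420632891065384 - 51475157795161*I*sqrt(319)/16420632891065384 ≈ -0.00010482 - 0.055989*I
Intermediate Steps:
q = I*sqrt(319) (q = sqrt(-319) = I*sqrt(319) ≈ 17.861*I)
M = I*sqrt(319) ≈ 17.861*I
1/(R(M) + 239905/(-7174619)) = 1/(I*sqrt(319) + 239905/(-7174619)) = 1/(I*sqrt(319) + 239905*(-1/7174619)) = 1/(I*sqrt(319) - 239905/7174619) = 1/(-239905/7174619 + I*sqrt(319))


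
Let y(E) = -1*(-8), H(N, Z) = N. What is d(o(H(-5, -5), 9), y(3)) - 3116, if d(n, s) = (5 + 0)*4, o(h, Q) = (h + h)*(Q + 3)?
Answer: -3096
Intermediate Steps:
y(E) = 8
o(h, Q) = 2*h*(3 + Q) (o(h, Q) = (2*h)*(3 + Q) = 2*h*(3 + Q))
d(n, s) = 20 (d(n, s) = 5*4 = 20)
d(o(H(-5, -5), 9), y(3)) - 3116 = 20 - 3116 = -3096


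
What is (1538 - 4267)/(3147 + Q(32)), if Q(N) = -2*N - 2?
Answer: -2729/3081 ≈ -0.88575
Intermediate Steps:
Q(N) = -2 - 2*N
(1538 - 4267)/(3147 + Q(32)) = (1538 - 4267)/(3147 + (-2 - 2*32)) = -2729/(3147 + (-2 - 64)) = -2729/(3147 - 66) = -2729/3081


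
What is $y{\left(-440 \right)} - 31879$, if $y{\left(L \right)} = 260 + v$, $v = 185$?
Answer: $-31434$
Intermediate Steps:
$y{\left(L \right)} = 445$ ($y{\left(L \right)} = 260 + 185 = 445$)
$y{\left(-440 \right)} - 31879 = 445 - 31879 = -31434$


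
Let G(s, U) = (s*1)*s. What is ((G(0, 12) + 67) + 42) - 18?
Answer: 91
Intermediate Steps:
G(s, U) = s² (G(s, U) = s*s = s²)
((G(0, 12) + 67) + 42) - 18 = ((0² + 67) + 42) - 18 = ((0 + 67) + 42) - 18 = (67 + 42) - 18 = 109 - 18 = 91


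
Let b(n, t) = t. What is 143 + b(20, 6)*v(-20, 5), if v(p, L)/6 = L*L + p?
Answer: 323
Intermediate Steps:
v(p, L) = 6*p + 6*L² (v(p, L) = 6*(L*L + p) = 6*(L² + p) = 6*(p + L²) = 6*p + 6*L²)
143 + b(20, 6)*v(-20, 5) = 143 + 6*(6*(-20) + 6*5²) = 143 + 6*(-120 + 6*25) = 143 + 6*(-120 + 150) = 143 + 6*30 = 143 + 180 = 323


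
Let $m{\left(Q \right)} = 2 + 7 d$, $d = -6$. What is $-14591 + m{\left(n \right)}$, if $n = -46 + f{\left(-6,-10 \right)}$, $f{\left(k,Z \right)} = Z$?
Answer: $-14631$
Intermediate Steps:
$n = -56$ ($n = -46 - 10 = -56$)
$m{\left(Q \right)} = -40$ ($m{\left(Q \right)} = 2 + 7 \left(-6\right) = 2 - 42 = -40$)
$-14591 + m{\left(n \right)} = -14591 - 40 = -14631$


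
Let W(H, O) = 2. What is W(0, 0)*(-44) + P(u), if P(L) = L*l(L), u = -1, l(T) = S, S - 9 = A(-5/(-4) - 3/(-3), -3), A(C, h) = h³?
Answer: -70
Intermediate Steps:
S = -18 (S = 9 + (-3)³ = 9 - 27 = -18)
l(T) = -18
P(L) = -18*L (P(L) = L*(-18) = -18*L)
W(0, 0)*(-44) + P(u) = 2*(-44) - 18*(-1) = -88 + 18 = -70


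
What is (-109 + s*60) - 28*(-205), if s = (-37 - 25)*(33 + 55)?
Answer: -321729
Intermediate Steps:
s = -5456 (s = -62*88 = -5456)
(-109 + s*60) - 28*(-205) = (-109 - 5456*60) - 28*(-205) = (-109 - 327360) - 1*(-5740) = -327469 + 5740 = -321729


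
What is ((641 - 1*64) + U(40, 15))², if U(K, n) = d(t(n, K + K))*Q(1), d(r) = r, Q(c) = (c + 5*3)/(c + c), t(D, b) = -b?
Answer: 3969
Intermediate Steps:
Q(c) = (15 + c)/(2*c) (Q(c) = (c + 15)/((2*c)) = (15 + c)*(1/(2*c)) = (15 + c)/(2*c))
U(K, n) = -16*K (U(K, n) = (-(K + K))*((½)*(15 + 1)/1) = (-2*K)*((½)*1*16) = -2*K*8 = -16*K)
((641 - 1*64) + U(40, 15))² = ((641 - 1*64) - 16*40)² = ((641 - 64) - 640)² = (577 - 640)² = (-63)² = 3969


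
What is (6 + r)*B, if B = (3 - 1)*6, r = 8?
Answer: 168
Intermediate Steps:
B = 12 (B = 2*6 = 12)
(6 + r)*B = (6 + 8)*12 = 14*12 = 168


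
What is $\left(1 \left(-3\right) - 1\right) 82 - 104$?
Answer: $-432$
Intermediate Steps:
$\left(1 \left(-3\right) - 1\right) 82 - 104 = \left(-3 - 1\right) 82 - 104 = \left(-4\right) 82 - 104 = -328 - 104 = -432$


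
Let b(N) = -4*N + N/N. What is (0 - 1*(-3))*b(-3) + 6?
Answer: 45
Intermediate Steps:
b(N) = 1 - 4*N (b(N) = -4*N + 1 = 1 - 4*N)
(0 - 1*(-3))*b(-3) + 6 = (0 - 1*(-3))*(1 - 4*(-3)) + 6 = (0 + 3)*(1 + 12) + 6 = 3*13 + 6 = 39 + 6 = 45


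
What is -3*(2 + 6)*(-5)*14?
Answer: 1680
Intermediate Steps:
-3*(2 + 6)*(-5)*14 = -24*(-5)*14 = -3*(-40)*14 = 120*14 = 1680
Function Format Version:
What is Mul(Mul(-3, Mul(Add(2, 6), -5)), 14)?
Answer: 1680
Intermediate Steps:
Mul(Mul(-3, Mul(Add(2, 6), -5)), 14) = Mul(Mul(-3, Mul(8, -5)), 14) = Mul(Mul(-3, -40), 14) = Mul(120, 14) = 1680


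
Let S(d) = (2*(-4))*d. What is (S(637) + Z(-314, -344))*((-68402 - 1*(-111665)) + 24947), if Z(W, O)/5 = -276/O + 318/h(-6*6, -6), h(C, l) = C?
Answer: -45193490440/129 ≈ -3.5034e+8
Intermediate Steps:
Z(W, O) = -265/6 - 1380/O (Z(W, O) = 5*(-276/O + 318/((-6*6))) = 5*(-276/O + 318/(-36)) = 5*(-276/O + 318*(-1/36)) = 5*(-276/O - 53/6) = 5*(-53/6 - 276/O) = -265/6 - 1380/O)
S(d) = -8*d
(S(637) + Z(-314, -344))*((-68402 - 1*(-111665)) + 24947) = (-8*637 + (-265/6 - 1380/(-344)))*((-68402 - 1*(-111665)) + 24947) = (-5096 + (-265/6 - 1380*(-1/344)))*((-68402 + 111665) + 24947) = (-5096 + (-265/6 + 345/86))*(43263 + 24947) = (-5096 - 5180/129)*68210 = -662564/129*68210 = -45193490440/129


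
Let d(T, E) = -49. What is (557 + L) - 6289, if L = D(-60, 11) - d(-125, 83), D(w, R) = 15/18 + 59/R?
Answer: -374669/66 ≈ -5676.8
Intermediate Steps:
D(w, R) = ⅚ + 59/R (D(w, R) = 15*(1/18) + 59/R = ⅚ + 59/R)
L = 3643/66 (L = (⅚ + 59/11) - 1*(-49) = (⅚ + 59*(1/11)) + 49 = (⅚ + 59/11) + 49 = 409/66 + 49 = 3643/66 ≈ 55.197)
(557 + L) - 6289 = (557 + 3643/66) - 6289 = 40405/66 - 6289 = -374669/66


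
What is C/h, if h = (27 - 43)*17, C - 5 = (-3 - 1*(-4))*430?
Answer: -435/272 ≈ -1.5993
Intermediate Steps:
C = 435 (C = 5 + (-3 - 1*(-4))*430 = 5 + (-3 + 4)*430 = 5 + 1*430 = 5 + 430 = 435)
h = -272 (h = -16*17 = -272)
C/h = 435/(-272) = 435*(-1/272) = -435/272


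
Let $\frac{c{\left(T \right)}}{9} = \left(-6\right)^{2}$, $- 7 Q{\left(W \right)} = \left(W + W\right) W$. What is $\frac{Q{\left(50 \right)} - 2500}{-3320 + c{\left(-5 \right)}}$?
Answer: $\frac{5625}{5243} \approx 1.0729$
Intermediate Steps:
$Q{\left(W \right)} = - \frac{2 W^{2}}{7}$ ($Q{\left(W \right)} = - \frac{\left(W + W\right) W}{7} = - \frac{2 W W}{7} = - \frac{2 W^{2}}{7}$)
$c{\left(T \right)} = 324$ ($c{\left(T \right)} = 9 \left(-6\right)^{2} = 9 \cdot 36 = 324$)
$\frac{Q{\left(50 \right)} - 2500}{-3320 + c{\left(-5 \right)}} = \frac{- \frac{2 \cdot 50^{2}}{7} - 2500}{-3320 + 324} = \frac{\left(- \frac{2}{7}\right) 2500 - 2500}{-2996} = \left(- \frac{5000}{7} - 2500\right) \left(- \frac{1}{2996}\right) = \left(- \frac{22500}{7}\right) \left(- \frac{1}{2996}\right) = \frac{5625}{5243}$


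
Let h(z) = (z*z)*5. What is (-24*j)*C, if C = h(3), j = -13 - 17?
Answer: 32400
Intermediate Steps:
j = -30
h(z) = 5*z**2 (h(z) = z**2*5 = 5*z**2)
C = 45 (C = 5*3**2 = 5*9 = 45)
(-24*j)*C = -24*(-30)*45 = 720*45 = 32400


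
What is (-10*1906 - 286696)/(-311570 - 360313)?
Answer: 305756/671883 ≈ 0.45507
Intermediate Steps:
(-10*1906 - 286696)/(-311570 - 360313) = (-19060 - 286696)/(-671883) = -305756*(-1/671883) = 305756/671883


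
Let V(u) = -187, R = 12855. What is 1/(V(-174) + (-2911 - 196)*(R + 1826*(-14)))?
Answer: 1/39486676 ≈ 2.5325e-8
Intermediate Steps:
1/(V(-174) + (-2911 - 196)*(R + 1826*(-14))) = 1/(-187 + (-2911 - 196)*(12855 + 1826*(-14))) = 1/(-187 - 3107*(12855 - 25564)) = 1/(-187 - 3107*(-12709)) = 1/(-187 + 39486863) = 1/39486676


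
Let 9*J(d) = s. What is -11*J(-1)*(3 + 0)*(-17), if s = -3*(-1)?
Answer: 187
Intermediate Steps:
s = 3
J(d) = ⅓ (J(d) = (⅑)*3 = ⅓)
-11*J(-1)*(3 + 0)*(-17) = -11*(3 + 0)/3*(-17) = -11*3/3*(-17) = -11*1*(-17) = -11*(-17) = 187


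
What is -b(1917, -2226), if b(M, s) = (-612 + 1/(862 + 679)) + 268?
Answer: 530103/1541 ≈ 344.00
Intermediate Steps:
b(M, s) = -530103/1541 (b(M, s) = (-612 + 1/1541) + 268 = -943091/1541 + 268 = -530103/1541)
-b(1917, -2226) = -1*(-530103/1541) = 530103/1541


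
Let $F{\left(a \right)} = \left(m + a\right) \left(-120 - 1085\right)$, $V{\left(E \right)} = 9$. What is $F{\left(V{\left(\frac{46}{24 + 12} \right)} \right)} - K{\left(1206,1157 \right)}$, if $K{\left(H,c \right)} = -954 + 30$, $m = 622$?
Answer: $-759431$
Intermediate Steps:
$K{\left(H,c \right)} = -924$
$F{\left(a \right)} = -749510 - 1205 a$ ($F{\left(a \right)} = \left(622 + a\right) \left(-120 - 1085\right) = \left(622 + a\right) \left(-1205\right) = -749510 - 1205 a$)
$F{\left(V{\left(\frac{46}{24 + 12} \right)} \right)} - K{\left(1206,1157 \right)} = \left(-749510 - 10845\right) - -924 = \left(-749510 - 10845\right) + 924 = -760355 + 924 = -759431$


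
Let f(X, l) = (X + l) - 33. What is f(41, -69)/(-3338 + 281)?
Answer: 61/3057 ≈ 0.019954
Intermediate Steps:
f(X, l) = -33 + X + l
f(41, -69)/(-3338 + 281) = (-33 + 41 - 69)/(-3338 + 281) = -61/(-3057) = -61*(-1/3057) = 61/3057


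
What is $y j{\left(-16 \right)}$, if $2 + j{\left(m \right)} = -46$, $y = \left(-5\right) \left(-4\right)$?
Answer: $-960$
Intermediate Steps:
$y = 20$
$j{\left(m \right)} = -48$ ($j{\left(m \right)} = -2 - 46 = -48$)
$y j{\left(-16 \right)} = 20 \left(-48\right) = -960$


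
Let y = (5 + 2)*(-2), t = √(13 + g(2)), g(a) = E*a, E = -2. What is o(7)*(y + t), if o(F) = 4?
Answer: -44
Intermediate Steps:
g(a) = -2*a
t = 3 (t = √(13 - 2*2) = √(13 - 4) = √9 = 3)
y = -14 (y = 7*(-2) = -14)
o(7)*(y + t) = 4*(-14 + 3) = 4*(-11) = -44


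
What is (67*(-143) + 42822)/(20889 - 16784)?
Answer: 33241/4105 ≈ 8.0977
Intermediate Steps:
(67*(-143) + 42822)/(20889 - 16784) = (-9581 + 42822)/4105 = 33241*(1/4105) = 33241/4105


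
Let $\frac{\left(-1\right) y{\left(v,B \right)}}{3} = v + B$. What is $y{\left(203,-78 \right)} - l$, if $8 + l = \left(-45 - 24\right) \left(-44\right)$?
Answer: $-3403$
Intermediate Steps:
$y{\left(v,B \right)} = - 3 B - 3 v$ ($y{\left(v,B \right)} = - 3 \left(v + B\right) = - 3 \left(B + v\right) = - 3 B - 3 v$)
$l = 3028$ ($l = -8 + \left(-45 - 24\right) \left(-44\right) = -8 - -3036 = -8 + 3036 = 3028$)
$y{\left(203,-78 \right)} - l = \left(\left(-3\right) \left(-78\right) - 609\right) - 3028 = \left(234 - 609\right) - 3028 = -375 - 3028 = -3403$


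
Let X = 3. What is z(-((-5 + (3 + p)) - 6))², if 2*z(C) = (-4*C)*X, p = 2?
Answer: 1296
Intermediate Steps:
z(C) = -6*C (z(C) = (-4*C*3)/2 = (-12*C)/2 = -6*C)
z(-((-5 + (3 + p)) - 6))² = (-(-6)*((-5 + (3 + 2)) - 6))² = (-(-6)*((-5 + 5) - 6))² = (-(-6)*(0 - 6))² = (-(-6)*(-6))² = (-6*6)² = (-36)² = 1296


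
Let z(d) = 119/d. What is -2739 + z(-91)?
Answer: -35624/13 ≈ -2740.3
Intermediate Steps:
-2739 + z(-91) = -2739 + 119/(-91) = -2739 + 119*(-1/91) = -2739 - 17/13 = -35624/13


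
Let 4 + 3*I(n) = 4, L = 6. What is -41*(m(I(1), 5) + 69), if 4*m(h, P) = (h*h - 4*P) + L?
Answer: -5371/2 ≈ -2685.5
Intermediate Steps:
I(n) = 0 (I(n) = -4/3 + (⅓)*4 = -4/3 + 4/3 = 0)
m(h, P) = 3/2 - P + h²/4 (m(h, P) = ((h*h - 4*P) + 6)/4 = ((h² - 4*P) + 6)/4 = (6 + h² - 4*P)/4 = 3/2 - P + h²/4)
-41*(m(I(1), 5) + 69) = -41*((3/2 - 1*5 + (¼)*0²) + 69) = -41*((3/2 - 5 + (¼)*0) + 69) = -41*((3/2 - 5 + 0) + 69) = -41*(-7/2 + 69) = -41*131/2 = -5371/2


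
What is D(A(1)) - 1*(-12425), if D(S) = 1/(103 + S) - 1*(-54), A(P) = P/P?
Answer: 1297817/104 ≈ 12479.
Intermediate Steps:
A(P) = 1
D(S) = 54 + 1/(103 + S) (D(S) = 1/(103 + S) + 54 = 54 + 1/(103 + S))
D(A(1)) - 1*(-12425) = (5563 + 54*1)/(103 + 1) - 1*(-12425) = (5563 + 54)/104 + 12425 = (1/104)*5617 + 12425 = 5617/104 + 12425 = 1297817/104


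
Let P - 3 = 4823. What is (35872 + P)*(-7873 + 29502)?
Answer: 880257042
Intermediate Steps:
P = 4826 (P = 3 + 4823 = 4826)
(35872 + P)*(-7873 + 29502) = (35872 + 4826)*(-7873 + 29502) = 40698*21629 = 880257042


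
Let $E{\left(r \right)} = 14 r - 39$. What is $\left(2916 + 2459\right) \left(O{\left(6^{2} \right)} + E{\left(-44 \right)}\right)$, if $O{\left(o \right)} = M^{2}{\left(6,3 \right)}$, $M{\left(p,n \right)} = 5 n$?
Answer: $-2311250$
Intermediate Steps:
$E{\left(r \right)} = -39 + 14 r$
$O{\left(o \right)} = 225$ ($O{\left(o \right)} = \left(5 \cdot 3\right)^{2} = 15^{2} = 225$)
$\left(2916 + 2459\right) \left(O{\left(6^{2} \right)} + E{\left(-44 \right)}\right) = \left(2916 + 2459\right) \left(225 + \left(-39 + 14 \left(-44\right)\right)\right) = 5375 \left(225 - 655\right) = 5375 \left(-430\right) = -2311250$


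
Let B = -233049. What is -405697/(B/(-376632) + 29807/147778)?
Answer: -3763375444949352/7610964191 ≈ -4.9447e+5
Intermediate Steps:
-405697/(B/(-376632) + 29807/147778) = -405697/(-233049/(-376632) + 29807/147778) = -405697/(-233049*(-1/376632) + 29807*(1/147778)) = -405697/(77683/125544 + 29807/147778) = -405697/7610964191/9276320616 = -405697*9276320616/7610964191 = -3763375444949352/7610964191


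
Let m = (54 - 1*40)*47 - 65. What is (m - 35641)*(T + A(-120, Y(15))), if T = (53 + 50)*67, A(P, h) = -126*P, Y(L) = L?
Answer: -771792008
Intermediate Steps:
T = 6901 (T = 103*67 = 6901)
m = 593 (m = (54 - 40)*47 - 65 = 14*47 - 65 = 658 - 65 = 593)
(m - 35641)*(T + A(-120, Y(15))) = (593 - 35641)*(6901 - 126*(-120)) = -35048*(6901 + 15120) = -35048*22021 = -771792008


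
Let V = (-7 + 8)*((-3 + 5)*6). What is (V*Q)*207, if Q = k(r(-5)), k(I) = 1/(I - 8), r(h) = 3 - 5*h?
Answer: 621/5 ≈ 124.20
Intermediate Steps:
k(I) = 1/(-8 + I)
V = 12 (V = 1*(2*6) = 1*12 = 12)
Q = 1/20 (Q = 1/(-8 + (3 - 5*(-5))) = 1/(-8 + (3 + 25)) = 1/(-8 + 28) = 1/20 ≈ 0.050000)
(V*Q)*207 = (12*(1/20))*207 = (⅗)*207 = 621/5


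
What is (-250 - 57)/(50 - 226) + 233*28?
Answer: 1148531/176 ≈ 6525.7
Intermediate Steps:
(-250 - 57)/(50 - 226) + 233*28 = -307/(-176) + 6524 = -307*(-1/176) + 6524 = 307/176 + 6524 = 1148531/176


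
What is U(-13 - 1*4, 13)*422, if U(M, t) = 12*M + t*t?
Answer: -14770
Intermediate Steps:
U(M, t) = t**2 + 12*M (U(M, t) = 12*M + t**2 = t**2 + 12*M)
U(-13 - 1*4, 13)*422 = (13**2 + 12*(-13 - 1*4))*422 = (169 + 12*(-13 - 4))*422 = (169 + 12*(-17))*422 = (169 - 204)*422 = -35*422 = -14770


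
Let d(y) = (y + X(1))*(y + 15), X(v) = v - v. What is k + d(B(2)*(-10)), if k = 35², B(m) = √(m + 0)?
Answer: 1425 - 150*√2 ≈ 1212.9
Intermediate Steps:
X(v) = 0
B(m) = √m
k = 1225
d(y) = y*(15 + y) (d(y) = (y + 0)*(y + 15) = y*(15 + y))
k + d(B(2)*(-10)) = 1225 + (√2*(-10))*(15 + √2*(-10)) = 1225 + (-10*√2)*(15 - 10*√2) = 1225 - 10*√2*(15 - 10*√2)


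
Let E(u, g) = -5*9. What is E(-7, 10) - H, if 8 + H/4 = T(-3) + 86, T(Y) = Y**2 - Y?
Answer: -405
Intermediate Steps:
E(u, g) = -45
H = 360 (H = -32 + 4*(-3*(-1 - 3) + 86) = -32 + 4*(-3*(-4) + 86) = -32 + 4*(12 + 86) = -32 + 4*98 = -32 + 392 = 360)
E(-7, 10) - H = -45 - 1*360 = -45 - 360 = -405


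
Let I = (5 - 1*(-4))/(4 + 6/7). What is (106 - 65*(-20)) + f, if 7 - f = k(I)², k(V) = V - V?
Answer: 1413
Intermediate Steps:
I = 63/34 (I = (5 + 4)/(4 + 6*(⅐)) = 9/(4 + 6/7) = 9/(34/7) = 9*(7/34) = 63/34 ≈ 1.8529)
k(V) = 0
f = 7 (f = 7 - 1*0² = 7 - 1*0 = 7 + 0 = 7)
(106 - 65*(-20)) + f = (106 - 65*(-20)) + 7 = (106 + 1300) + 7 = 1406 + 7 = 1413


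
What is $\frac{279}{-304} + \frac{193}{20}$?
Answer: $\frac{13273}{1520} \approx 8.7322$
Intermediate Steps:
$\frac{279}{-304} + \frac{193}{20} = 279 \left(- \frac{1}{304}\right) + 193 \cdot \frac{1}{20} = - \frac{279}{304} + \frac{193}{20} = \frac{13273}{1520}$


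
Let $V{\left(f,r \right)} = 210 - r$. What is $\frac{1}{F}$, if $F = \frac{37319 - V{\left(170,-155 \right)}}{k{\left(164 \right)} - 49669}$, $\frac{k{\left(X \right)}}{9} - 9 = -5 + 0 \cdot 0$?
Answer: $- \frac{49633}{36954} \approx -1.3431$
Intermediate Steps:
$k{\left(X \right)} = 36$ ($k{\left(X \right)} = 81 + 9 \left(-5 + 0 \cdot 0\right) = 81 + 9 \left(-5 + 0\right) = 81 + 9 \left(-5\right) = 81 - 45 = 36$)
$F = - \frac{36954}{49633}$ ($F = \frac{37319 - \left(210 - -155\right)}{36 - 49669} = \frac{37319 - \left(210 + 155\right)}{36 - 49669} = \frac{37319 - 365}{-49633} = \left(37319 - 365\right) \left(- \frac{1}{49633}\right) = 36954 \left(- \frac{1}{49633}\right) = - \frac{36954}{49633} \approx -0.74454$)
$\frac{1}{F} = \frac{1}{- \frac{36954}{49633}} = - \frac{49633}{36954}$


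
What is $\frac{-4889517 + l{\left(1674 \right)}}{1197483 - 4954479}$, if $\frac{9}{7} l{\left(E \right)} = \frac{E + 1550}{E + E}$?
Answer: $\frac{1188152449}{912950028} \approx 1.3014$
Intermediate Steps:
$l{\left(E \right)} = \frac{7 \left(1550 + E\right)}{18 E}$ ($l{\left(E \right)} = \frac{7 \frac{E + 1550}{E + E}}{9} = \frac{7 \frac{1550 + E}{2 E}}{9} = \frac{7 \left(1550 + E\right)}{18 E}$)
$\frac{-4889517 + l{\left(1674 \right)}}{1197483 - 4954479} = \frac{-4889517 + \frac{7 \left(1550 + 1674\right)}{18 \cdot 1674}}{1197483 - 4954479} = \frac{-4889517 + \frac{7}{18} \cdot \frac{1}{1674} \cdot 3224}{-3756996} = \left(-4889517 + \frac{182}{243}\right) \left(- \frac{1}{3756996}\right) = \left(- \frac{1188152449}{243}\right) \left(- \frac{1}{3756996}\right) = \frac{1188152449}{912950028}$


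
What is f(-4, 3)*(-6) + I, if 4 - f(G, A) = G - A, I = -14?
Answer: -80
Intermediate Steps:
f(G, A) = 4 + A - G (f(G, A) = 4 - (G - A) = 4 + (A - G) = 4 + A - G)
f(-4, 3)*(-6) + I = (4 + 3 - 1*(-4))*(-6) - 14 = (4 + 3 + 4)*(-6) - 14 = 11*(-6) - 14 = -66 - 14 = -80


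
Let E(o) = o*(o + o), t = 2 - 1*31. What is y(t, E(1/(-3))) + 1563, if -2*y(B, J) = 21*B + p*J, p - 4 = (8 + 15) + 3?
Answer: 11185/6 ≈ 1864.2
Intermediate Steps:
t = -29 (t = 2 - 31 = -29)
p = 30 (p = 4 + ((8 + 15) + 3) = 4 + (23 + 3) = 4 + 26 = 30)
E(o) = 2*o**2 (E(o) = o*(2*o) = 2*o**2)
y(B, J) = -15*J - 21*B/2 (y(B, J) = -(21*B + 30*J)/2 = -15*J - 21*B/2)
y(t, E(1/(-3))) + 1563 = (-30*(1/(-3))**2 - 21/2*(-29)) + 1563 = (-30*(-1/3)**2 + 609/2) + 1563 = (-30/9 + 609/2) + 1563 = (-15*2/9 + 609/2) + 1563 = (-10/3 + 609/2) + 1563 = 1807/6 + 1563 = 11185/6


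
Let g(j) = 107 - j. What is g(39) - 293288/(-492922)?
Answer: 16905992/246461 ≈ 68.595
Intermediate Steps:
g(39) - 293288/(-492922) = (107 - 1*39) - 293288/(-492922) = (107 - 39) - 293288*(-1/492922) = 68 + 146644/246461 = 16905992/246461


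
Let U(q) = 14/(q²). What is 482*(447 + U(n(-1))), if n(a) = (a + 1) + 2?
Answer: 217141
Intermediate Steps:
n(a) = 3 + a (n(a) = (1 + a) + 2 = 3 + a)
U(q) = 14/q²
482*(447 + U(n(-1))) = 482*(447 + 14/(3 - 1)²) = 482*(447 + 14/2²) = 482*(447 + 14*(¼)) = 482*(447 + 7/2) = 482*(901/2) = 217141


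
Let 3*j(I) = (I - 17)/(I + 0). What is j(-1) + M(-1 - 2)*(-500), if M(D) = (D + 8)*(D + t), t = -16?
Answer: 47506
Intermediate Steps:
M(D) = (-16 + D)*(8 + D) (M(D) = (D + 8)*(D - 16) = (8 + D)*(-16 + D) = (-16 + D)*(8 + D))
j(I) = (-17 + I)/(3*I) (j(I) = ((I - 17)/(I + 0))/3 = ((-17 + I)/I)/3 = (-17 + I)/(3*I))
j(-1) + M(-1 - 2)*(-500) = (1/3)*(-17 - 1)/(-1) + (-128 + (-1 - 2)**2 - 8*(-1 - 2))*(-500) = (1/3)*(-1)*(-18) + (-128 + (-3)**2 - 8*(-3))*(-500) = 6 + (-128 + 9 + 24)*(-500) = 6 - 95*(-500) = 6 + 47500 = 47506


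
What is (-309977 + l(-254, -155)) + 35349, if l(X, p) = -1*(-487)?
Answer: -274141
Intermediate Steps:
l(X, p) = 487
(-309977 + l(-254, -155)) + 35349 = (-309977 + 487) + 35349 = -309490 + 35349 = -274141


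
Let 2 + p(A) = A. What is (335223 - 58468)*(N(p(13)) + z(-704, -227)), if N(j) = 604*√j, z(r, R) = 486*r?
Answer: -94690062720 + 167160020*√11 ≈ -9.4136e+10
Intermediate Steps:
p(A) = -2 + A
(335223 - 58468)*(N(p(13)) + z(-704, -227)) = (335223 - 58468)*(604*√(-2 + 13) + 486*(-704)) = 276755*(604*√11 - 342144) = 276755*(-342144 + 604*√11) = -94690062720 + 167160020*√11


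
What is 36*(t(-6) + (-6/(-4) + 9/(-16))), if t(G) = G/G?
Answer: 279/4 ≈ 69.750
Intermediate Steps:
t(G) = 1
36*(t(-6) + (-6/(-4) + 9/(-16))) = 36*(1 + (-6/(-4) + 9/(-16))) = 36*(1 + (-6*(-1/4) + 9*(-1/16))) = 36*(1 + (3/2 - 9/16)) = 36*(1 + 15/16) = 36*(31/16) = 279/4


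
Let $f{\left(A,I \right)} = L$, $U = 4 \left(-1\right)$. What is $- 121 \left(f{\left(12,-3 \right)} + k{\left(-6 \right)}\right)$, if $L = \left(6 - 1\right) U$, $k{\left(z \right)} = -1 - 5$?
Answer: $3146$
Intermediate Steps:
$U = -4$
$k{\left(z \right)} = -6$ ($k{\left(z \right)} = -1 - 5 = -6$)
$L = -20$ ($L = \left(6 - 1\right) \left(-4\right) = 5 \left(-4\right) = -20$)
$f{\left(A,I \right)} = -20$
$- 121 \left(f{\left(12,-3 \right)} + k{\left(-6 \right)}\right) = - 121 \left(-20 - 6\right) = \left(-121\right) \left(-26\right) = 3146$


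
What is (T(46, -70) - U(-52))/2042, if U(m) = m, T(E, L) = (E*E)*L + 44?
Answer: -74012/1021 ≈ -72.490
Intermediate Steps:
T(E, L) = 44 + L*E² (T(E, L) = E²*L + 44 = L*E² + 44 = 44 + L*E²)
(T(46, -70) - U(-52))/2042 = ((44 - 70*46²) - 1*(-52))/2042 = ((44 - 70*2116) + 52)*(1/2042) = ((44 - 148120) + 52)*(1/2042) = (-148076 + 52)*(1/2042) = -148024*1/2042 = -74012/1021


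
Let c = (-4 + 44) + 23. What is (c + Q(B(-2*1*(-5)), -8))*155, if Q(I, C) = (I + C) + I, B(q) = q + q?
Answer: 14725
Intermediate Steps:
B(q) = 2*q
Q(I, C) = C + 2*I (Q(I, C) = (C + I) + I = C + 2*I)
c = 63 (c = 40 + 23 = 63)
(c + Q(B(-2*1*(-5)), -8))*155 = (63 + (-8 + 2*(2*(-2*1*(-5)))))*155 = (63 + (-8 + 2*(2*(-2*(-5)))))*155 = (63 + (-8 + 2*(2*10)))*155 = (63 + (-8 + 2*20))*155 = (63 + (-8 + 40))*155 = (63 + 32)*155 = 95*155 = 14725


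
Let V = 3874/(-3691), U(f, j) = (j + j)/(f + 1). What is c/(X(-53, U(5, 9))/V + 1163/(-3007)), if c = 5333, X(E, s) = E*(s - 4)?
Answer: -62124746294/592743823 ≈ -104.81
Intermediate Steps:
U(f, j) = 2*j/(1 + f) (U(f, j) = (2*j)/(1 + f) = 2*j/(1 + f))
X(E, s) = E*(-4 + s)
V = -3874/3691 (V = 3874*(-1/3691) = -3874/3691 ≈ -1.0496)
c/(X(-53, U(5, 9))/V + 1163/(-3007)) = 5333/((-53*(-4 + 2*9/(1 + 5)))/(-3874/3691) + 1163/(-3007)) = 5333/(-53*(-4 + 2*9/6)*(-3691/3874) + 1163*(-1/3007)) = 5333/(-53*(-4 + 2*9*(⅙))*(-3691/3874) - 1163/3007) = 5333/(-53*(-4 + 3)*(-3691/3874) - 1163/3007) = 5333/(-53*(-1)*(-3691/3874) - 1163/3007) = 5333/(53*(-3691/3874) - 1163/3007) = 5333/(-195623/3874 - 1163/3007) = 5333/(-592743823/11649118) = 5333*(-11649118/592743823) = -62124746294/592743823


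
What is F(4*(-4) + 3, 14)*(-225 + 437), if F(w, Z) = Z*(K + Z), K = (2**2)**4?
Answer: 801360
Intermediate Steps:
K = 256 (K = 4**4 = 256)
F(w, Z) = Z*(256 + Z)
F(4*(-4) + 3, 14)*(-225 + 437) = (14*(256 + 14))*(-225 + 437) = (14*270)*212 = 3780*212 = 801360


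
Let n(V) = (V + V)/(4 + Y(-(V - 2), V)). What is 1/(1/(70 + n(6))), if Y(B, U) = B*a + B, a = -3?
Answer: 71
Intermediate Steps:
Y(B, U) = -2*B (Y(B, U) = B*(-3) + B = -3*B + B = -2*B)
n(V) = 1 (n(V) = (V + V)/(4 - (-2)*(V - 2)) = (2*V)/(4 - (-2)*(-2 + V)) = (2*V)/(4 - 2*(2 - V)) = (2*V)/(4 + (-4 + 2*V)) = (2*V)/((2*V)) = (2*V)*(1/(2*V)) = 1)
1/(1/(70 + n(6))) = 1/(1/(70 + 1)) = 1/(1/71) = 71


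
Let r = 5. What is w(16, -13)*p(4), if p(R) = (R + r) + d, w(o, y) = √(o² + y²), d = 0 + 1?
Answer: 50*√17 ≈ 206.16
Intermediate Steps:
d = 1
p(R) = 6 + R (p(R) = (R + 5) + 1 = (5 + R) + 1 = 6 + R)
w(16, -13)*p(4) = √(16² + (-13)²)*(6 + 4) = √(256 + 169)*10 = √425*10 = (5*√17)*10 = 50*√17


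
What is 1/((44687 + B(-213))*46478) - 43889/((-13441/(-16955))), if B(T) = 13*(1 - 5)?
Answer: -1543748151230398909/27883966468730 ≈ -55363.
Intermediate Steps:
B(T) = -52 (B(T) = 13*(-4) = -52)
1/((44687 + B(-213))*46478) - 43889/((-13441/(-16955))) = 1/((44687 - 52)*46478) - 43889/((-13441/(-16955))) = (1/46478)/44635 - 43889/((-13441*(-1/16955))) = (1/44635)*(1/46478) - 43889/13441/16955 = 1/2074545530 - 43889*16955/13441 = 1/2074545530 - 744137995/13441 = -1543748151230398909/27883966468730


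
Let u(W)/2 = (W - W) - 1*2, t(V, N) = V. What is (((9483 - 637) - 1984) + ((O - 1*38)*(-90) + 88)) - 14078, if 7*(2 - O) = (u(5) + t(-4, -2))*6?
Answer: -31536/7 ≈ -4505.1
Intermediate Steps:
u(W) = -4 (u(W) = 2*((W - W) - 1*2) = 2*(0 - 2) = 2*(-2) = -4)
O = 62/7 (O = 2 - (-4 - 4)*6/7 = 2 - (-8)*6/7 = 2 - 1/7*(-48) = 2 + 48/7 = 62/7 ≈ 8.8571)
(((9483 - 637) - 1984) + ((O - 1*38)*(-90) + 88)) - 14078 = (((9483 - 637) - 1984) + ((62/7 - 1*38)*(-90) + 88)) - 14078 = ((8846 - 1984) + ((62/7 - 38)*(-90) + 88)) - 14078 = (6862 + (-204/7*(-90) + 88)) - 14078 = (6862 + (18360/7 + 88)) - 14078 = (6862 + 18976/7) - 14078 = 67010/7 - 14078 = -31536/7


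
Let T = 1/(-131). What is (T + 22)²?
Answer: 8300161/17161 ≈ 483.66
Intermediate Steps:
T = -1/131 ≈ -0.0076336
(T + 22)² = (-1/131 + 22)² = (2881/131)² = 8300161/17161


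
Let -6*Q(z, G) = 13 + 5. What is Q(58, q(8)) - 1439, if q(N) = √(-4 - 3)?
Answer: -1442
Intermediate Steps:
q(N) = I*√7 (q(N) = √(-7) = I*√7)
Q(z, G) = -3 (Q(z, G) = -(13 + 5)/6 = -⅙*18 = -3)
Q(58, q(8)) - 1439 = -3 - 1439 = -1442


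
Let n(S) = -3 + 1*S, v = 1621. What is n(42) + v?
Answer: 1660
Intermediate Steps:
n(S) = -3 + S
n(42) + v = (-3 + 42) + 1621 = 39 + 1621 = 1660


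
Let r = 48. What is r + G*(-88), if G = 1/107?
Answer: 5048/107 ≈ 47.178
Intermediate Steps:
G = 1/107 ≈ 0.0093458
r + G*(-88) = 48 + (1/107)*(-88) = 48 - 88/107 = 5048/107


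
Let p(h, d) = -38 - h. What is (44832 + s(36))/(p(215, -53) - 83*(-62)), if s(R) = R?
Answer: 14956/1631 ≈ 9.1698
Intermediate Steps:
(44832 + s(36))/(p(215, -53) - 83*(-62)) = (44832 + 36)/((-38 - 1*215) - 83*(-62)) = 44868/((-38 - 215) + 5146) = 44868/(-253 + 5146) = 44868/4893 = 44868*(1/4893) = 14956/1631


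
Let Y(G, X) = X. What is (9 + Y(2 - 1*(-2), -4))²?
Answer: 25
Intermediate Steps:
(9 + Y(2 - 1*(-2), -4))² = (9 - 4)² = 5² = 25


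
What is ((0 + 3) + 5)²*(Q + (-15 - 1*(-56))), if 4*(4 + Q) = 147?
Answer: 4720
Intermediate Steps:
Q = 131/4 (Q = -4 + (¼)*147 = -4 + 147/4 = 131/4 ≈ 32.750)
((0 + 3) + 5)²*(Q + (-15 - 1*(-56))) = ((0 + 3) + 5)²*(131/4 + (-15 - 1*(-56))) = (3 + 5)²*(131/4 + (-15 + 56)) = 8²*(131/4 + 41) = 64*(295/4) = 4720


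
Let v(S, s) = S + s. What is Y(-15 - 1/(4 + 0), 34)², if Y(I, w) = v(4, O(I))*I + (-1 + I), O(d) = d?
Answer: 6175225/256 ≈ 24122.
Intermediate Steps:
Y(I, w) = -1 + I + I*(4 + I) (Y(I, w) = (4 + I)*I + (-1 + I) = I*(4 + I) + (-1 + I) = -1 + I + I*(4 + I))
Y(-15 - 1/(4 + 0), 34)² = (-1 + (-15 - 1/(4 + 0)) + (-15 - 1/(4 + 0))*(4 + (-15 - 1/(4 + 0))))² = (-1 + (-15 - 1/4) + (-15 - 1/4)*(4 + (-15 - 1/4)))² = (-1 + (-15 - 1*¼) + (-15 - 1*¼)*(4 + (-15 - 1*¼)))² = (-1 + (-15 - ¼) + (-15 - ¼)*(4 + (-15 - ¼)))² = (-1 - 61/4 - 61*(4 - 61/4)/4)² = (-1 - 61/4 - 61/4*(-45/4))² = (-1 - 61/4 + 2745/16)² = (2485/16)² = 6175225/256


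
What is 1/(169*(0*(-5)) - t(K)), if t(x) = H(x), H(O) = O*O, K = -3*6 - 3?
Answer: -1/441 ≈ -0.0022676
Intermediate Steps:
K = -21 (K = -18 - 3 = -21)
H(O) = O²
t(x) = x²
1/(169*(0*(-5)) - t(K)) = 1/(169*(0*(-5)) - 1*(-21)²) = 1/(169*0 - 1*441) = 1/(0 - 441) = 1/(-441) = -1/441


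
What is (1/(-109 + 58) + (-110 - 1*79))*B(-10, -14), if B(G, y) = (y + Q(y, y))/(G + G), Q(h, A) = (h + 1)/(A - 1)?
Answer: -94954/765 ≈ -124.12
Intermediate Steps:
Q(h, A) = (1 + h)/(-1 + A)
B(G, y) = (y + (1 + y)/(-1 + y))/(2*G) (B(G, y) = (y + (1 + y)/(-1 + y))/(G + G) = (y + (1 + y)/(-1 + y))/((2*G)) = (y + (1 + y)/(-1 + y))*(1/(2*G)) = (y + (1 + y)/(-1 + y))/(2*G))
(1/(-109 + 58) + (-110 - 1*79))*B(-10, -14) = (1/(-109 + 58) + (-110 - 1*79))*((1/2)*(1 + (-14)**2)/(-10*(-1 - 14))) = (1/(-51) + (-110 - 79))*((1/2)*(-1/10)*(1 + 196)/(-15)) = (-1/51 - 189)*((1/2)*(-1/10)*(-1/15)*197) = -9640/51*197/300 = -94954/765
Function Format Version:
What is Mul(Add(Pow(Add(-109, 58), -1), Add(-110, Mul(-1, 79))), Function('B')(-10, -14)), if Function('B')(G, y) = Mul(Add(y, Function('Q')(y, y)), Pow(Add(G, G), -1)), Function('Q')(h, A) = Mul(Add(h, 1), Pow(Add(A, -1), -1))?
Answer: Rational(-94954, 765) ≈ -124.12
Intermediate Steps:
Function('Q')(h, A) = Mul(Pow(Add(-1, A), -1), Add(1, h)) (Function('Q')(h, A) = Mul(Add(1, h), Pow(Add(-1, A), -1)) = Mul(Pow(Add(-1, A), -1), Add(1, h)))
Function('B')(G, y) = Mul(Rational(1, 2), Pow(G, -1), Add(y, Mul(Pow(Add(-1, y), -1), Add(1, y)))) (Function('B')(G, y) = Mul(Add(y, Mul(Pow(Add(-1, y), -1), Add(1, y))), Pow(Add(G, G), -1)) = Mul(Add(y, Mul(Pow(Add(-1, y), -1), Add(1, y))), Pow(Mul(2, G), -1)) = Mul(Add(y, Mul(Pow(Add(-1, y), -1), Add(1, y))), Mul(Rational(1, 2), Pow(G, -1))) = Mul(Rational(1, 2), Pow(G, -1), Add(y, Mul(Pow(Add(-1, y), -1), Add(1, y)))))
Mul(Add(Pow(Add(-109, 58), -1), Add(-110, Mul(-1, 79))), Function('B')(-10, -14)) = Mul(Add(Pow(Add(-109, 58), -1), Add(-110, Mul(-1, 79))), Mul(Rational(1, 2), Pow(-10, -1), Pow(Add(-1, -14), -1), Add(1, Pow(-14, 2)))) = Mul(Add(Pow(-51, -1), Add(-110, -79)), Mul(Rational(1, 2), Rational(-1, 10), Pow(-15, -1), Add(1, 196))) = Mul(Add(Rational(-1, 51), -189), Mul(Rational(1, 2), Rational(-1, 10), Rational(-1, 15), 197)) = Mul(Rational(-9640, 51), Rational(197, 300)) = Rational(-94954, 765)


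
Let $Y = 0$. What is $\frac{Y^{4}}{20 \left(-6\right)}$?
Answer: $0$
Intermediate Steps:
$\frac{Y^{4}}{20 \left(-6\right)} = \frac{0^{4}}{20 \left(-6\right)} = \frac{0}{-120} = 0 \left(- \frac{1}{120}\right) = 0$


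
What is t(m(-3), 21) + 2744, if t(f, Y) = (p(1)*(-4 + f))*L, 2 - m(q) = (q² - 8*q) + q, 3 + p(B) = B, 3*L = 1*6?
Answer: 2872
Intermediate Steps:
L = 2 (L = (1*6)/3 = (⅓)*6 = 2)
p(B) = -3 + B
m(q) = 2 - q² + 7*q (m(q) = 2 - ((q² - 8*q) + q) = 2 - (q² - 7*q) = 2 + (-q² + 7*q) = 2 - q² + 7*q)
t(f, Y) = 16 - 4*f (t(f, Y) = ((-3 + 1)*(-4 + f))*2 = -2*(-4 + f)*2 = (8 - 2*f)*2 = 16 - 4*f)
t(m(-3), 21) + 2744 = (16 - 4*(2 - 1*(-3)² + 7*(-3))) + 2744 = (16 - 4*(2 - 1*9 - 21)) + 2744 = (16 - 4*(2 - 9 - 21)) + 2744 = (16 - 4*(-28)) + 2744 = (16 + 112) + 2744 = 128 + 2744 = 2872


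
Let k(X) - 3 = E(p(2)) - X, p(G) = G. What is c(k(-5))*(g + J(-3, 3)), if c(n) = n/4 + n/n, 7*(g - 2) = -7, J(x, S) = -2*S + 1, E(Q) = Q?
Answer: -14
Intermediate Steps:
J(x, S) = 1 - 2*S
g = 1 (g = 2 + (1/7)*(-7) = 2 - 1 = 1)
k(X) = 5 - X (k(X) = 3 + (2 - X) = 5 - X)
c(n) = 1 + n/4 (c(n) = n*(1/4) + 1 = n/4 + 1 = 1 + n/4)
c(k(-5))*(g + J(-3, 3)) = (1 + (5 - 1*(-5))/4)*(1 + (1 - 2*3)) = (1 + (5 + 5)/4)*(1 + (1 - 6)) = (1 + (1/4)*10)*(1 - 5) = (1 + 5/2)*(-4) = (7/2)*(-4) = -14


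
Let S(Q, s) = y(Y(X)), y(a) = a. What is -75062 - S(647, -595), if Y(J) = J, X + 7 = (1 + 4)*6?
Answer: -75085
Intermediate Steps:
X = 23 (X = -7 + (1 + 4)*6 = -7 + 5*6 = -7 + 30 = 23)
S(Q, s) = 23
-75062 - S(647, -595) = -75062 - 1*23 = -75062 - 23 = -75085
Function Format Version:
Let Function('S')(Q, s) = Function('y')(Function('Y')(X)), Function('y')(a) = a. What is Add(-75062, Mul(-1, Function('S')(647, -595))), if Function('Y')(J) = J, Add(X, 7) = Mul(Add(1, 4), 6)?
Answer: -75085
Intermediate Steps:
X = 23 (X = Add(-7, Mul(Add(1, 4), 6)) = Add(-7, Mul(5, 6)) = Add(-7, 30) = 23)
Function('S')(Q, s) = 23
Add(-75062, Mul(-1, Function('S')(647, -595))) = Add(-75062, Mul(-1, 23)) = Add(-75062, -23) = -75085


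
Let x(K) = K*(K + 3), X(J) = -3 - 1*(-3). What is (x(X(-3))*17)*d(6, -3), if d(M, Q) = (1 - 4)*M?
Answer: 0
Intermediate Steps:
X(J) = 0 (X(J) = -3 + 3 = 0)
d(M, Q) = -3*M
x(K) = K*(3 + K)
(x(X(-3))*17)*d(6, -3) = ((0*(3 + 0))*17)*(-3*6) = ((0*3)*17)*(-18) = (0*17)*(-18) = 0*(-18) = 0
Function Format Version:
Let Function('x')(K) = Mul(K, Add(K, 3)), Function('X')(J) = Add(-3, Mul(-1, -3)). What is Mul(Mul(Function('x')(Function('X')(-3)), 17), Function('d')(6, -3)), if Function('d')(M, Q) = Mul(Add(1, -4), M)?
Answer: 0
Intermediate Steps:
Function('X')(J) = 0 (Function('X')(J) = Add(-3, 3) = 0)
Function('d')(M, Q) = Mul(-3, M)
Function('x')(K) = Mul(K, Add(3, K))
Mul(Mul(Function('x')(Function('X')(-3)), 17), Function('d')(6, -3)) = Mul(Mul(Mul(0, Add(3, 0)), 17), Mul(-3, 6)) = Mul(Mul(Mul(0, 3), 17), -18) = Mul(Mul(0, 17), -18) = Mul(0, -18) = 0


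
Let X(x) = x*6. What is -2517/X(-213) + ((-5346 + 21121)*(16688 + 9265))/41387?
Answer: 174442776643/17630862 ≈ 9894.2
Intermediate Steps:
X(x) = 6*x
-2517/X(-213) + ((-5346 + 21121)*(16688 + 9265))/41387 = -2517/(6*(-213)) + ((-5346 + 21121)*(16688 + 9265))/41387 = -2517/(-1278) + (15775*25953)*(1/41387) = -2517*(-1/1278) + 409408575*(1/41387) = 839/426 + 409408575/41387 = 174442776643/17630862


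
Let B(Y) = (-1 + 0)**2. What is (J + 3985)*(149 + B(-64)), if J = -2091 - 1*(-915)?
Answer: 421350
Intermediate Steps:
J = -1176 (J = -2091 + 915 = -1176)
B(Y) = 1 (B(Y) = (-1)**2 = 1)
(J + 3985)*(149 + B(-64)) = (-1176 + 3985)*(149 + 1) = 2809*150 = 421350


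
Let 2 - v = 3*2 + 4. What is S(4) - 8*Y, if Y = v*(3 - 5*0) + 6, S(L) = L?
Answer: 148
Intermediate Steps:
v = -8 (v = 2 - (3*2 + 4) = 2 - (6 + 4) = 2 - 1*10 = 2 - 10 = -8)
Y = -18 (Y = -8*(3 - 5*0) + 6 = -8*(3 + 0) + 6 = -8*3 + 6 = -24 + 6 = -18)
S(4) - 8*Y = 4 - 8*(-18) = 4 + 144 = 148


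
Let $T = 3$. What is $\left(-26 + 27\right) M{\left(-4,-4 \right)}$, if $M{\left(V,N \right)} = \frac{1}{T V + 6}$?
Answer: $- \frac{1}{6} \approx -0.16667$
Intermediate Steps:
$M{\left(V,N \right)} = \frac{1}{6 + 3 V}$ ($M{\left(V,N \right)} = \frac{1}{3 V + 6} = \frac{1}{6 + 3 V}$)
$\left(-26 + 27\right) M{\left(-4,-4 \right)} = \left(-26 + 27\right) \frac{1}{3 \left(2 - 4\right)} = 1 \frac{1}{3 \left(-2\right)} = 1 \cdot \frac{1}{3} \left(- \frac{1}{2}\right) = 1 \left(- \frac{1}{6}\right) = - \frac{1}{6}$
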